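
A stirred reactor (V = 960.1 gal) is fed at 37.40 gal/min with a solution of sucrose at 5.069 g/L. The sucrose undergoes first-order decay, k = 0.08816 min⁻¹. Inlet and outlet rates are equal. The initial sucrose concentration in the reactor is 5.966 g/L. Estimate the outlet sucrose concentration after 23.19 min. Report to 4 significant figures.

V dC/dt = Q(C_in − C) − k V C.
dC/dt = (Q/V) C_in − (Q/V + k) C; effective rate a = Q/V + k = 0.0389543 + 0.08816 = 0.127114 min⁻¹.
C_ss = Q C_in/(Q + kV) = 1.55340 g/L; C(t) = C_ss + (C₀ − C_ss) e^(−a t).
C(23.19) = 1.55340 + (4.41260)·e^(−0.127114·23.19) = 1.55340 + (4.41260)·0.0524560 = 1.78487 g/L.

1.785 g/L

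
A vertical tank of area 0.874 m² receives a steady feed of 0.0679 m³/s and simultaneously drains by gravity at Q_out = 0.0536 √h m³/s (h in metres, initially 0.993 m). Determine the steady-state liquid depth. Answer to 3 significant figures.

Volume balance on the tank: A dh/dt = Q_in − 0.0536 √h. At steady state dh/dt = 0:
Q_in = 0.0536 √h_ss ⇒ √h_ss = 0.0679/0.0536 = 1.2668.
h_ss = 1.2668² = 1.6048 m. (Since h₀ = 0.993 m < h_ss, the level will rise toward this value.)

1.60 m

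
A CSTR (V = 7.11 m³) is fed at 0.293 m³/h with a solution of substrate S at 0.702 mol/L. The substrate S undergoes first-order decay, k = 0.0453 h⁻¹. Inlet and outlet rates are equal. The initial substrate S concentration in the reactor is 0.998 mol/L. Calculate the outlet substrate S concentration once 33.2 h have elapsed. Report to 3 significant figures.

0.372 mol/L

V dC/dt = Q(C_in − C) − k V C.
This is linear with rate a = Q/V + k = 0.086510 h⁻¹.
C_ss = Q C_in/(Q + kV) = 0.33440 mol/L; C(t) = C_ss + (C₀ − C_ss) e^(−a t).
C(33.2) = 0.33440 + (0.66360)·e^(−0.086510·33.2) = 0.33440 + (0.66360)·0.056579 = 0.37195 mol/L.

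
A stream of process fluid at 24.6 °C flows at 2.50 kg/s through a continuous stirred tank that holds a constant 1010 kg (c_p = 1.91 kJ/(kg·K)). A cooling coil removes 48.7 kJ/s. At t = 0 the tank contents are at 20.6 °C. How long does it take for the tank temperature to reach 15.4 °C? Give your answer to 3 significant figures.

737 s

Unsteady energy balance on the tank contents: M c_p dT/dt = ṁ c_p (T_in − T) − 48.7.
τ = M/ṁ = 404.00 s; T_ss = T_in − Q̇/(ṁ c_p) = 14.401 °C.
T(t) = T_ss + (T₀ − T_ss) e^(−t/τ). Set T = 15.4:
e^(−t/τ) = (15.4 − 14.401)/(20.6 − 14.401) = 0.16115
t = −404.00 · ln(0.16115) = 737.47 s.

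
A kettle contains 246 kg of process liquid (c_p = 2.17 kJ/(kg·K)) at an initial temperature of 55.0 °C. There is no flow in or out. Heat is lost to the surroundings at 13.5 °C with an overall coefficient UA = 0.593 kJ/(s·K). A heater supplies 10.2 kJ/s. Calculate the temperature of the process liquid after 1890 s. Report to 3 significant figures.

Heat balance on the well-mixed liquid: M c_p dT/dt = −UA(T − T_amb) + Q̇.
dT/dt = (T_ss − T)/τ with T_ss = T_amb + Q̇/UA = 13.5 + 10.2/0.593 = 30.701 °C, τ = M c_p/UA = 246·2.17/0.593 = 900.20 s.
Integrating: T(t) = T_ss + (T₀ − T_ss) e^(−t/τ).
T(1890) = 30.701 + (24.299)·0.12251 = 33.678 °C.

33.7 °C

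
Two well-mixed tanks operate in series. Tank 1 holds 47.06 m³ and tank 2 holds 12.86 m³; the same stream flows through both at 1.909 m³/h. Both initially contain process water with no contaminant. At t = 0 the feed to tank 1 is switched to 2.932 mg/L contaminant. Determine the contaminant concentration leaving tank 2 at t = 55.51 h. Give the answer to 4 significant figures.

2.508 mg/L

Species balance on tank i: dCᵢ/dt = (Cᵢ₋₁ − Cᵢ)/τᵢ with τᵢ = Vᵢ/Q.
τ₁ = 47.06/1.909 = 24.6517 h; τ₂ = 12.86/1.909 = 6.73651 h.
Solving the cascade with C₁(0)=C₂(0)=0 gives C₂(t) = C_in[1 − (τ₁ e^(−t/τ₁) − τ₂ e^(−t/τ₂))/(τ₁ − τ₂)].
At t = 55.51: e^(−t/τ₁) = 0.105212, e^(−t/τ₂) = 0.000263839.
C₂ = 2.932·[1 − (24.6517·0.105212 − 6.73651·0.000263839)/(17.9151)] = 2.932·0.855325 = 2.50781 mg/L.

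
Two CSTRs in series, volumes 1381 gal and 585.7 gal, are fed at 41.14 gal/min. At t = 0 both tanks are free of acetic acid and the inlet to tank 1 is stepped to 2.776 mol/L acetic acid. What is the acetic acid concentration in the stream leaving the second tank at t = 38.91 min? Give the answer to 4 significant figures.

1.396 mol/L

Species balance on tank i: dCᵢ/dt = (Cᵢ₋₁ − Cᵢ)/τᵢ with τᵢ = Vᵢ/Q.
τ₁ = 1381/41.14 = 33.5683 min; τ₂ = 585.7/41.14 = 14.2368 min.
Tank 1: C₁ = C_in(1 − e^(−t/τ₁)). Tank 2 (τ₁ ≠ τ₂): C₂ = C_in[1 − (τ₁ e^(−t/τ₁) − τ₂ e^(−t/τ₂))/(τ₁ − τ₂)].
At t = 38.91: e^(−t/τ₁) = 0.313759, e^(−t/τ₂) = 0.0650196.
C₂ = 2.776·[1 − (33.5683·0.313759 − 14.2368·0.0650196)/(19.3316)] = 2.776·0.503056 = 1.39648 mol/L.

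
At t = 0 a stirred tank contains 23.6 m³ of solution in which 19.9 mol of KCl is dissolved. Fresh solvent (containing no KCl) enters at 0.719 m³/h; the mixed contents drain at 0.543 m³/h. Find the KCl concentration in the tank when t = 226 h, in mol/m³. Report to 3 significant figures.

0.0149 mol/m³

Let m(t) be the amount of KCl. Volume: V(t) = V₀ + (Q_in − Q_out) t = 23.6 + 0.17600 t; V(226) = 63.376 m³.
Species balance (pure solvent in): dm/dt = −Q_out · m/V(t).
dm/m = −Q_out dt/(V₀ + 0.17600 t); integrating gives ln(m/m₀) = −(Q_out/(Q_in−Q_out)) ln(V/V₀).
m = m₀ (V₀/V)^(Q_out/(Q_in−Q_out)) = 19.9 × (23.6/63.376)^(3.0852) = 0.94461 mol.
C = m/V = 0.94461/63.376 = 0.014905 mol/m³.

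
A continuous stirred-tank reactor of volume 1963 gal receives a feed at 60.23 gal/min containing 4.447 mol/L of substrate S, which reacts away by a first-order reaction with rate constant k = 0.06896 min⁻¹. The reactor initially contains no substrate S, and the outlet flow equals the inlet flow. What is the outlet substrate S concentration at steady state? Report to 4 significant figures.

Species balance: V dC/dt = Q C_in − Q C − k V C.
At steady state: 0 = Q C_in − (Q + kV) C_ss, so C_ss = Q C_in/(Q + kV).
C_ss = 60.23·4.447/(60.23 + 0.06896·1963) = 267.843/195.598 = 1.36935 mol/L.

1.369 mol/L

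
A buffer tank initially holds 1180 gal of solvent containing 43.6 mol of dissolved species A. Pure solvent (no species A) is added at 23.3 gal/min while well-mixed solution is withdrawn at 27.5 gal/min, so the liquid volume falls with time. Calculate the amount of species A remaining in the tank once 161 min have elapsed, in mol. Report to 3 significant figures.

0.166 mol

Let m(t) be the amount of species A. Volume: V(t) = V₀ + (Q_in − Q_out) t = 1180 − 4.2000 t; V(161) = 503.80 gal.
No species A enters, so dm/dt = −Q_out · (m/V).
Separate: dm/m = −Q_out dt/V(t) ⇒ ln(m/m₀) = −(Q_out/(Q_in−Q_out)) ln(V/V₀).
m = m₀ (V₀/V)^(Q_out/(Q_in−Q_out)) = 43.6 × (1180/503.80)^(-6.5476) = 0.16570 mol.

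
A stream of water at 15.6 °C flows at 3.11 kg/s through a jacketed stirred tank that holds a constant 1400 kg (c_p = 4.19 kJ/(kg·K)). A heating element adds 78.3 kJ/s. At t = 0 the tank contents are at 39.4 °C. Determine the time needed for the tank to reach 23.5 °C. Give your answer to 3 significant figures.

M c_p dT/dt = ṁ c_p (T_in − T) + Q̇.
τ = M/ṁ = 450.16 s; T_ss = T_in + Q̇/(ṁ c_p) = 21.609 °C.
T(t) = T_ss + (T₀ − T_ss) e^(−t/τ). Set T = 23.5:
e^(−t/τ) = (23.5 − 21.609)/(39.4 − 21.609) = 0.10630
t = −450.16 · ln(0.10630) = 1009.0 s.

1010 s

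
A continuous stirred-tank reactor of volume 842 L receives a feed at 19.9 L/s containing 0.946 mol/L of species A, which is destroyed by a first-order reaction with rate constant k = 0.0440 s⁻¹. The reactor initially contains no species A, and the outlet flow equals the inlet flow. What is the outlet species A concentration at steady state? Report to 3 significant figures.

0.331 mol/L

Species balance: V dC/dt = Q C_in − Q C − k V C.
At steady state: 0 = Q C_in − (Q + kV) C_ss, so C_ss = Q C_in/(Q + kV).
C_ss = 19.9·0.946/(19.9 + 0.0440·842) = 18.825/56.948 = 0.33057 mol/L.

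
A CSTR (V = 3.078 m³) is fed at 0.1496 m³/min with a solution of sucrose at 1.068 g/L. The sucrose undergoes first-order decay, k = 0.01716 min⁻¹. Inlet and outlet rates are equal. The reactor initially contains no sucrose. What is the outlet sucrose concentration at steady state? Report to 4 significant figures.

0.7893 g/L

Species balance: V dC/dt = Q C_in − Q C − k V C.
At steady state: 0 = Q C_in − (Q + kV) C_ss, so C_ss = Q C_in/(Q + kV).
C_ss = 0.1496·1.068/(0.1496 + 0.01716·3.078) = 0.159773/0.202418 = 0.789319 g/L.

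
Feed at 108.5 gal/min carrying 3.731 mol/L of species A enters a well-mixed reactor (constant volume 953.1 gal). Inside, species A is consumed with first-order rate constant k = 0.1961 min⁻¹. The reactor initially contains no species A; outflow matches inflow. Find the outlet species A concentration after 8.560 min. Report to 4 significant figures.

Accumulation = in − out − consumed: V dC/dt = Q C_in − Q C − k V C.
dC/dt = (Q/V) C_in − (Q/V + k) C; effective rate a = Q/V + k = 0.113839 + 0.1961 = 0.309939 min⁻¹.
C_ss = Q C_in/(Q + kV) = 1.37038 mol/L; C(t) = C_ss + (C₀ − C_ss) e^(−a t).
C(8.560) = 1.37038 + (-1.37038)·e^(−0.309939·8.560) = 1.37038 + (-1.37038)·0.0704341 = 1.27386 mol/L.

1.274 mol/L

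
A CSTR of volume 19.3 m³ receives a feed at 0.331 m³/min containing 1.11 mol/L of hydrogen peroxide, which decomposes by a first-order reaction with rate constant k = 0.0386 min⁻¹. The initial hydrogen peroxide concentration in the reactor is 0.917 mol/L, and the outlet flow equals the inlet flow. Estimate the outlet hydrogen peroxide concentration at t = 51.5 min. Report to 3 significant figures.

0.374 mol/L

Accumulation = in − out − consumed: V dC/dt = Q C_in − Q C − k V C.
This is linear with rate a = Q/V + k = 0.055750 min⁻¹.
C_ss = Q C_in/(Q + kV) = 0.34147 mol/L; C(t) = C_ss + (C₀ − C_ss) e^(−a t).
C(51.5) = 0.34147 + (0.57553)·e^(−0.055750·51.5) = 0.34147 + (0.57553)·0.056634 = 0.37406 mol/L.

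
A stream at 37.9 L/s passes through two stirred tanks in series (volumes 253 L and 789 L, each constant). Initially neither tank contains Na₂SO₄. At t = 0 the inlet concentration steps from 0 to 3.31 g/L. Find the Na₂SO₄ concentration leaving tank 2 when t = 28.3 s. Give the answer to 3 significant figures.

Time constants: τᵢ = Vᵢ/Q for each well-mixed tank.
τ₁ = 253/37.9 = 6.6755 s; τ₂ = 789/37.9 = 20.818 s.
Solving the cascade with C₁(0)=C₂(0)=0 gives C₂(t) = C_in[1 − (τ₁ e^(−t/τ₁) − τ₂ e^(−t/τ₂))/(τ₁ − τ₂)].
At t = 28.3: e^(−t/τ₁) = 0.014416, e^(−t/τ₂) = 0.25681.
C₂ = 3.31·[1 − (6.6755·0.014416 − 20.818·0.25681)/(-14.142)] = 3.31·0.62877 = 2.0812 g/L.

2.08 g/L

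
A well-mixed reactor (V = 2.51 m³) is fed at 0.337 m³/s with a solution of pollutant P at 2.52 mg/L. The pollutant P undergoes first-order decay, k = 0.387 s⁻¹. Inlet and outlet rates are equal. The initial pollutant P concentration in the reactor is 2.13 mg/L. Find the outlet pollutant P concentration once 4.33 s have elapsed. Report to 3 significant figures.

0.804 mg/L

Species balance: V dC/dt = Q C_in − Q C − k V C.
This is linear with rate a = Q/V + k = 0.52126 s⁻¹.
C_ss = Q C_in/(Q + kV) = 0.64908 mg/L; C(t) = C_ss + (C₀ − C_ss) e^(−a t).
C(4.33) = 0.64908 + (1.4809)·e^(−0.52126·4.33) = 0.64908 + (1.4809)·0.10466 = 0.80407 mg/L.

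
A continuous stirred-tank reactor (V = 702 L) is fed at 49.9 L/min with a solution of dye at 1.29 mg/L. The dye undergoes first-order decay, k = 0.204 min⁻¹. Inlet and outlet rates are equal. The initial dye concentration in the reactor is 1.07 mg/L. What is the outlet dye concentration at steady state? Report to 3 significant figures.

Accumulation = in − out − consumed: V dC/dt = Q C_in − Q C − k V C.
At steady state: 0 = Q C_in − (Q + kV) C_ss, so C_ss = Q C_in/(Q + kV).
C_ss = 49.9·1.29/(49.9 + 0.204·702) = 64.371/193.11 = 0.33334 mg/L.

0.333 mg/L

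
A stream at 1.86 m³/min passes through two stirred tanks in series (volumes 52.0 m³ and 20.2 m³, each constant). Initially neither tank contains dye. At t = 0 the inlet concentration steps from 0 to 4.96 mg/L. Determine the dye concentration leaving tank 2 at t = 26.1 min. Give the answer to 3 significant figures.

Time constants: τᵢ = Vᵢ/Q for each well-mixed tank.
τ₁ = 52.0/1.86 = 27.957 min; τ₂ = 20.2/1.86 = 10.860 min.
Solving the cascade with C₁(0)=C₂(0)=0 gives C₂(t) = C_in[1 − (τ₁ e^(−t/τ₁) − τ₂ e^(−t/τ₂))/(τ₁ − τ₂)].
At t = 26.1: e^(−t/τ₁) = 0.39314, e^(−t/τ₂) = 0.090422.
C₂ = 4.96·[1 − (27.957·0.39314 − 10.860·0.090422)/(17.097)] = 4.96·0.41456 = 2.0562 mg/L.

2.06 mg/L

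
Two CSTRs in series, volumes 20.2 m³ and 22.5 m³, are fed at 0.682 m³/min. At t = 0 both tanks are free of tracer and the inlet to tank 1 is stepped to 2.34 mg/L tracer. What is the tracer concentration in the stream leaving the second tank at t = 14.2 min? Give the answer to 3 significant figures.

Each tank obeys Vᵢ dCᵢ/dt = Q(Cᵢ₋₁ − Cᵢ), so τᵢ = Vᵢ/Q.
τ₁ = 20.2/0.682 = 29.619 min; τ₂ = 22.5/0.682 = 32.991 min.
Solving the cascade with C₁(0)=C₂(0)=0 gives C₂(t) = C_in[1 − (τ₁ e^(−t/τ₁) − τ₂ e^(−t/τ₂))/(τ₁ − τ₂)].
At t = 14.2: e^(−t/τ₁) = 0.61914, e^(−t/τ₂) = 0.65024.
C₂ = 2.34·[1 − (29.619·0.61914 − 32.991·0.65024)/(-3.3724)] = 2.34·0.076636 = 0.17933 mg/L.

0.179 mg/L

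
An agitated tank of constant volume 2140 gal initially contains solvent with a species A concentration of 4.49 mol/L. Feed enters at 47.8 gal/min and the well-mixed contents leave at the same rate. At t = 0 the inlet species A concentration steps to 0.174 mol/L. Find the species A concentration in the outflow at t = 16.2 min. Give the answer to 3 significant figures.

Accumulation = in − out for the solute gives V dC/dt = Q(C_in − C).
Rewrite as dC/dt + C/τ = C_in/τ, τ = V/Q = 44.770 min.
Integrating: C(t) = C_in + (C₀ − C_in) e^(−t/τ).
C(16.2) = 0.174 + (4.49 − 0.174)·e^(−16.2/44.770) = 0.174 + (4.3160)·0.69639 = 3.1796 mol/L.

3.18 mol/L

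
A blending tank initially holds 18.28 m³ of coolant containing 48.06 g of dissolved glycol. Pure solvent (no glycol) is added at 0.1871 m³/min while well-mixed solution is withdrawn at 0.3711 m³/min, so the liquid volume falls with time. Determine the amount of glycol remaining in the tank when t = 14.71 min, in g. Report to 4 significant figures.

34.79 g

Let m(t) be the amount of glycol. Volume: V(t) = V₀ + (Q_in − Q_out) t = 18.28 − 0.184000 t; V(14.71) = 15.5734 m³.
No glycol enters, so dm/dt = −Q_out · (m/V).
dm/m = −Q_out dt/(V₀ − 0.184000 t); integrating gives ln(m/m₀) = −(Q_out/(Q_in−Q_out)) ln(V/V₀).
m = m₀ (V₀/V)^(Q_out/(Q_in−Q_out)) = 48.06 × (18.28/15.5734)^(-2.01685) = 34.7875 g.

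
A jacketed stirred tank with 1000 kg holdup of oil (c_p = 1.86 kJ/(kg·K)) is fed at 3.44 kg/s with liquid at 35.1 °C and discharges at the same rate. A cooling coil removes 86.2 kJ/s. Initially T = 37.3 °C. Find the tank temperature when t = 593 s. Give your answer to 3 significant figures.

23.7 °C

M c_p dT/dt = ṁ c_p (T_in − T) − Q̇.
τ = M/ṁ = 290.70 s; T_ss = T_in − Q̇/(ṁ c_p) = 35.1 − 86.2/(3.44·1.86) = 21.628 °C.
Integrating: T(t) = T_ss + (T₀ − T_ss) e^(−t/τ).
T(593) = 21.628 + (15.672)·e^(−593/290.70) = 21.628 + (15.672)·0.13004 = 23.666 °C.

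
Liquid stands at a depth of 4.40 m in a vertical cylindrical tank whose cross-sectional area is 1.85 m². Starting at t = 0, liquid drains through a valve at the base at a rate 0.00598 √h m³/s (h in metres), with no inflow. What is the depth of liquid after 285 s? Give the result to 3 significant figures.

2.68 m

With no inflow, A dh/dt = −0.00598 √h.
Separate and integrate: 2(√h − √h₀) = −(0.00598/A) t.
√h = √4.40 − 0.00598·285/(2·1.85) = 2.0976 − 0.46062 = 1.6370.
h = 1.6370² = 2.6798 m.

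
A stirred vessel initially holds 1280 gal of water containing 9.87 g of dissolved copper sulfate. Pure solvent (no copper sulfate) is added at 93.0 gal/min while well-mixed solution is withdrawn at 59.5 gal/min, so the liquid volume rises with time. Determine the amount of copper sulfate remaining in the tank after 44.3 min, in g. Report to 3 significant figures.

Total volume: dV/dt = Q_in − Q_out = 33.500 gal/min, so V(t) = 1280 + 33.500 t and V(44.3) = 2764.1 gal.
No copper sulfate enters, so dm/dt = −Q_out · (m/V).
dm/m = −Q_out dt/(V₀ + 33.500 t); integrating gives ln(m/m₀) = −(Q_out/(Q_in−Q_out)) ln(V/V₀).
m = m₀ (V₀/V)^(Q_out/(Q_in−Q_out)) = 9.87 × (1280/2764.1)^(1.7761) = 2.5148 g.

2.51 g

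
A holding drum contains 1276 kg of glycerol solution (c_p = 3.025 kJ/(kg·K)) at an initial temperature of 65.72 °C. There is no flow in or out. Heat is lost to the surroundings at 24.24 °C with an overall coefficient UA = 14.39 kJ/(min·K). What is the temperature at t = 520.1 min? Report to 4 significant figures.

Unsteady energy balance on the tank contents: M c_p dT/dt = −UA(T − T_amb).
dT/dt = (T_ss − T)/τ with T_ss = T_amb = 24.2400 °C, τ = M c_p/UA = 1276·3.025/14.39 = 268.235 min.
Solution: T(t) = T_ss + (T₀ − T_ss) e^(−t/τ).
T(520.1) = 24.2400 + (41.4800)·0.143852 = 30.2070 °C.

30.21 °C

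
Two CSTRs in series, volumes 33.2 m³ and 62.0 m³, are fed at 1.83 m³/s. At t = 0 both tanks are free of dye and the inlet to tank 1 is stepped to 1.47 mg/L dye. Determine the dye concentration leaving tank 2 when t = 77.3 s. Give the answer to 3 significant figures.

1.17 mg/L

Species balance on tank i: dCᵢ/dt = (Cᵢ₋₁ − Cᵢ)/τᵢ with τᵢ = Vᵢ/Q.
τ₁ = 33.2/1.83 = 18.142 s; τ₂ = 62.0/1.83 = 33.880 s.
Solving the cascade with C₁(0)=C₂(0)=0 gives C₂(t) = C_in[1 − (τ₁ e^(−t/τ₁) − τ₂ e^(−t/τ₂))/(τ₁ − τ₂)].
At t = 77.3: e^(−t/τ₁) = 0.014111, e^(−t/τ₂) = 0.10212.
C₂ = 1.47·[1 − (18.142·0.014111 − 33.880·0.10212)/(-15.738)] = 1.47·0.79642 = 1.1707 mg/L.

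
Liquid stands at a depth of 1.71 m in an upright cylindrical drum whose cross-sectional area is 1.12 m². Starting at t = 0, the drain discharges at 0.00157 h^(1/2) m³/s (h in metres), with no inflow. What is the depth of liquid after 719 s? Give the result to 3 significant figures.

Mass balance (ρ constant): A dh/dt = −0.00157 √h.
This is separable: 2 d(√h)/dt = −0.00157/A, so √h = √h₀ − (0.00157/(2A)) t.
√h = √1.71 − 0.00157·719/(2·1.12) = 1.3077 − 0.50394 = 0.80373.
h = 0.80373² = 0.64598 m.

0.646 m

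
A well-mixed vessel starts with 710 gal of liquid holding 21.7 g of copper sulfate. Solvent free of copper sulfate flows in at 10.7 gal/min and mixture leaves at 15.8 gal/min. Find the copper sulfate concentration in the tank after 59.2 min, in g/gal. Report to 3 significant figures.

0.00956 g/gal

Total volume: dV/dt = Q_in − Q_out = -5.1000 gal/min, so V(t) = 710 − 5.1000 t and V(59.2) = 408.08 gal.
Solute balance: dm/dt = 0 − Q_out C = −Q_out m/V(t).
dm/m = −Q_out dt/(V₀ − 5.1000 t); integrating gives ln(m/m₀) = −(Q_out/(Q_in−Q_out)) ln(V/V₀).
m = m₀ (V₀/V)^(Q_out/(Q_in−Q_out)) = 21.7 × (710/408.08)^(-3.0980) = 3.9025 g.
C = m/V = 3.9025/408.08 = 0.0095630 g/gal.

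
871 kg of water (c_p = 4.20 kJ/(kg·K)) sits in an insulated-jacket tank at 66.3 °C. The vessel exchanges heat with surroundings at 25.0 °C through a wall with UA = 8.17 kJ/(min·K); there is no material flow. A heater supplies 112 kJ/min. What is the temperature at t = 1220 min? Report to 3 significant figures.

40.5 °C

M c_p dT/dt = −UA(T − T_amb) + Q̇.
dT/dt = (T_ss − T)/τ with T_ss = T_amb + Q̇/UA = 25.0 + 112/8.17 = 38.709 °C, τ = M c_p/UA = 871·4.20/8.17 = 447.76 min.
Solution: T(t) = T_ss + (T₀ − T_ss) e^(−t/τ).
T(1220) = 38.709 + (27.591)·0.065568 = 40.518 °C.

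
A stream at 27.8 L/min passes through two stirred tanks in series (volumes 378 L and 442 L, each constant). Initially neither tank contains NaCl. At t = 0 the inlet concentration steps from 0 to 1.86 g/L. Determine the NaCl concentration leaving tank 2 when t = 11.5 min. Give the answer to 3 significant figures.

0.343 g/L

Time constants: τᵢ = Vᵢ/Q for each well-mixed tank.
τ₁ = 378/27.8 = 13.597 min; τ₂ = 442/27.8 = 15.899 min.
Tank 1: C₁ = C_in(1 − e^(−t/τ₁)). Tank 2 (τ₁ ≠ τ₂): C₂ = C_in[1 − (τ₁ e^(−t/τ₁) − τ₂ e^(−t/τ₂))/(τ₁ − τ₂)].
At t = 11.5: e^(−t/τ₁) = 0.42923, e^(−t/τ₂) = 0.48515.
C₂ = 1.86·[1 − (13.597·0.42923 − 15.899·0.48515)/(-2.3022)] = 1.86·0.18458 = 0.34332 g/L.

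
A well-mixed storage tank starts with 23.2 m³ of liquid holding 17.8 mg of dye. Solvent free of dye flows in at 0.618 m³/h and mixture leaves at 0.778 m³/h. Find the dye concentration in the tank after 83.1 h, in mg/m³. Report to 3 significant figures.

Total volume: dV/dt = Q_in − Q_out = -0.16000 m³/h, so V(t) = 23.2 − 0.16000 t and V(83.1) = 9.9040 m³.
No dye enters, so dm/dt = −Q_out · (m/V).
Separate: dm/m = −Q_out dt/V(t) ⇒ ln(m/m₀) = −(Q_out/(Q_in−Q_out)) ln(V/V₀).
m = m₀ (V₀/V)^(Q_out/(Q_in−Q_out)) = 17.8 × (23.2/9.9040)^(-4.8625) = 0.28370 mg.
C = m/V = 0.28370/9.9040 = 0.028645 mg/m³.

0.0286 mg/m³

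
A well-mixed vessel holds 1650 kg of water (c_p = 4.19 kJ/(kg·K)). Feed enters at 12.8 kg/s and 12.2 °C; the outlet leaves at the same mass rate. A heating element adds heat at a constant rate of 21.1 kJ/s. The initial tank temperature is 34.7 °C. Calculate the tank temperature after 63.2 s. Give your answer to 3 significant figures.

26.1 °C

M c_p dT/dt = ṁ c_p (T_in − T) + Q̇.
Rearrange: dT/dt = (T_ss − T)/τ with τ = M/ṁ = 128.91 s and T_ss = T_in + Q̇/(ṁ c_p) = 12.593 °C.
Solution: T(t) = T_ss + (T₀ − T_ss) e^(−t/τ).
T(63.2) = 12.593 + (22.107)·e^(−63.2/128.91) = 12.593 + (22.107)·0.61246 = 26.133 °C.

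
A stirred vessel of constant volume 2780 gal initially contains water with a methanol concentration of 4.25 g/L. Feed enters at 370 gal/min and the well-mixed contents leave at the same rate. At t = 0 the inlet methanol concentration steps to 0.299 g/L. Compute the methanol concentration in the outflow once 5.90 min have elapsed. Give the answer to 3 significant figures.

2.10 g/L

Transient balance on the dissolved component: V dC/dt = Q(C_in − C).
Time constant τ = V/Q = 2780/370 = 7.5135 min.
Integrating: C(t) = C_in + (C₀ − C_in) e^(−t/τ).
C(5.90) = 0.299 + (4.25 − 0.299)·e^(−5.90/7.5135) = 0.299 + (3.9510)·0.45600 = 2.1007 g/L.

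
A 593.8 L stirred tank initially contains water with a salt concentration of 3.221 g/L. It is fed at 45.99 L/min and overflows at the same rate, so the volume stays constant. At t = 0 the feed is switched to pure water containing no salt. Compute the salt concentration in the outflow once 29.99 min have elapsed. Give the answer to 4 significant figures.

Mass balance on the solute (V constant): V dC/dt = Q(C_in − C).
Time constant τ = V/Q = 593.8/45.99 = 12.9115 min.
This is linear first-order; C(t) = C_in + (C₀ − C_in) e^(−t/τ).
C(29.99) = 0 + (3.221 − 0)·e^(−29.99/12.9115) = 0 + (3.22100)·0.0980052 = 0.315675 g/L.

0.3157 g/L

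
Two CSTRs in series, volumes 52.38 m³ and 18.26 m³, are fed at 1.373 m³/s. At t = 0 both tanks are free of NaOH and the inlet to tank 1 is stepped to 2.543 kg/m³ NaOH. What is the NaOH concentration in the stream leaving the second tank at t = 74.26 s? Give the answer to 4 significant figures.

Each tank obeys Vᵢ dCᵢ/dt = Q(Cᵢ₋₁ − Cᵢ), so τᵢ = Vᵢ/Q.
τ₁ = 52.38/1.373 = 38.1500 s; τ₂ = 18.26/1.373 = 13.2993 s.
Solving the cascade with C₁(0)=C₂(0)=0 gives C₂(t) = C_in[1 − (τ₁ e^(−t/τ₁) − τ₂ e^(−t/τ₂))/(τ₁ − τ₂)].
At t = 74.26: e^(−t/τ₁) = 0.142769, e^(−t/τ₂) = 0.00375851.
C₂ = 2.543·[1 − (38.1500·0.142769 − 13.2993·0.00375851)/(24.8507)] = 2.543·0.782836 = 1.99075 kg/m³.

1.991 kg/m³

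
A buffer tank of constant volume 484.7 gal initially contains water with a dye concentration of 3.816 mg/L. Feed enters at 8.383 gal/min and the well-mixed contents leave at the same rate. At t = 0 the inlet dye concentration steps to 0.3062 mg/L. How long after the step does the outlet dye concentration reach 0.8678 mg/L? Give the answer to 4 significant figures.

106.0 min

Species balance: V dC/dt = Q(C_in − C) ⇒ τ = V/Q = 57.8194 min.
C(t) = C_in + (C₀ − C_in) e^(−t/τ). Set C = 0.8678 and solve for t:
e^(−t/τ) = (C − C_in)/(C₀ − C_in) = (0.8678 − 0.3062)/(3.816 − 0.3062) = 0.160009
t = −τ ln(…) = 57.8194 × 1.83252 = 105.955 min.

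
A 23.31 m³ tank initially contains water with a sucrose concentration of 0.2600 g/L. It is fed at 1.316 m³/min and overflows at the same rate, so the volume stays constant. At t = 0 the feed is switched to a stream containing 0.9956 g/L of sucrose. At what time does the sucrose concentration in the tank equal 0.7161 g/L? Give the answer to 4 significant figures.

17.14 min

Mass balance on the solute (V constant): V dC/dt = Q(C_in − C), so τ = V/Q = 17.7128 min.
C(t) = C_in + (C₀ − C_in) e^(−t/τ). Set C = 0.7161 and solve for t:
e^(−t/τ) = (C − C_in)/(C₀ − C_in) = (0.7161 − 0.9956)/(0.2600 − 0.9956) = 0.379962
t = −τ ln(…) = 17.7128 × 0.967684 = 17.1404 min.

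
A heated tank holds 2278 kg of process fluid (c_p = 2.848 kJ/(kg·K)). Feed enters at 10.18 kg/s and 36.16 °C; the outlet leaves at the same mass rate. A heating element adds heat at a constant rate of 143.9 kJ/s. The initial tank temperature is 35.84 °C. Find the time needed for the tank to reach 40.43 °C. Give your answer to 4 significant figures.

Unsteady energy balance on the tank contents: M c_p dT/dt = ṁ c_p (T_in − T) + 143.9.
τ = M/ṁ = 223.772 s; T_ss = T_in + Q̇/(ṁ c_p) = 41.1233 °C.
T(t) = T_ss + (T₀ − T_ss) e^(−t/τ). Set T = 40.43:
e^(−t/τ) = (40.43 − 41.1233)/(35.84 − 41.1233) = 0.131230
t = −223.772 · ln(0.131230) = 454.438 s.

454.4 s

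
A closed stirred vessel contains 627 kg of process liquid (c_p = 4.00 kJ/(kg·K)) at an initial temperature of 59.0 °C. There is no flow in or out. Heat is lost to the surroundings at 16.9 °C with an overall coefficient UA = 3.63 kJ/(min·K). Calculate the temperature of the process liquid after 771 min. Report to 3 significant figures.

Lumped-capacitance energy balance: M c_p dT/dt = UA(T_amb − T).
dT/dt = (T_ss − T)/τ with T_ss = T_amb = 16.900 °C, τ = M c_p/UA = 627·4.00/3.63 = 690.91 min.
T approaches T_ss exponentially: T(t) = T_ss + (T₀ − T_ss) e^(−t/τ).
T(771) = 16.900 + (42.100)·0.32761 = 30.693 °C.

30.7 °C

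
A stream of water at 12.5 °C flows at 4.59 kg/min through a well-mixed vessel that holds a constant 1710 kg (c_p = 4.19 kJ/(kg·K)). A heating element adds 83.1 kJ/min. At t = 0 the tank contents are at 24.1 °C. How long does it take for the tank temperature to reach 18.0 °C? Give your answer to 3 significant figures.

Unsteady energy balance on the tank contents: M c_p dT/dt = ṁ c_p (T_in − T) + 83.1.
τ = M/ṁ = 372.55 min; T_ss = T_in + Q̇/(ṁ c_p) = 16.821 °C.
T(t) = T_ss + (T₀ − T_ss) e^(−t/τ). Set T = 18.0:
e^(−t/τ) = (18.0 − 16.821)/(24.1 − 16.821) = 0.16198
t = −372.55 · ln(0.16198) = 678.13 min.

678 min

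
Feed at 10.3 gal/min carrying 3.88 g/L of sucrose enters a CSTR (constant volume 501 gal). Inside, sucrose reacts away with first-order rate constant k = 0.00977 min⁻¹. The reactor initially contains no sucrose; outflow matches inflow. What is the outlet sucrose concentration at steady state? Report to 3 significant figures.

Species balance: V dC/dt = Q C_in − Q C − k V C.
Steady state (dC/dt = 0): C_ss = Q C_in/(Q + kV) = C_in/(1 + kV/Q).
C_ss = 10.3·3.88/(10.3 + 0.00977·501) = 39.964/15.195 = 2.6301 g/L.

2.63 g/L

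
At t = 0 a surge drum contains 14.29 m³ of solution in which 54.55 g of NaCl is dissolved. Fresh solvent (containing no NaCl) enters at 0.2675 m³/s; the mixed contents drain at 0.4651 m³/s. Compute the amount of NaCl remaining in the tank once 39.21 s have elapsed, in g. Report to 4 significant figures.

8.672 g

Let m(t) be the amount of NaCl. Volume: V(t) = V₀ + (Q_in − Q_out) t = 14.29 − 0.197600 t; V(39.21) = 6.54210 m³.
No NaCl enters, so dm/dt = −Q_out · (m/V).
dm/m = −Q_out dt/(V₀ − 0.197600 t); integrating gives ln(m/m₀) = −(Q_out/(Q_in−Q_out)) ln(V/V₀).
m = m₀ (V₀/V)^(Q_out/(Q_in−Q_out)) = 54.55 × (14.29/6.54210)^(-2.35374) = 8.67230 g.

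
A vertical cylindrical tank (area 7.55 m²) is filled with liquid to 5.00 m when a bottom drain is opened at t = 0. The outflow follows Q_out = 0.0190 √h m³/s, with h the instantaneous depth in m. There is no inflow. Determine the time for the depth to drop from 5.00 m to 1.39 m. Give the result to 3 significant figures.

840 s

Accumulation of liquid (constant cross-section A): A dh/dt = −0.0190 √h.
This is separable: 2 d(√h)/dt = −0.0190/A, so √h = √h₀ − (0.0190/(2A)) t.
t = 2A(√h₀ − √h)/0.0190 = 2·7.55·(√5.00 − √1.39)/0.0190
  = 15.100 × (2.2361 − 1.1790) / 0.0190 = 840.10 s.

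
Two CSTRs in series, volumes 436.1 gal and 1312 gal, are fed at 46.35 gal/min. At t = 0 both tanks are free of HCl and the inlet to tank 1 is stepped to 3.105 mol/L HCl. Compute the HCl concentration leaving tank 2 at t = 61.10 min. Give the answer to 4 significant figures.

2.570 mol/L

Species balance on tank i: dCᵢ/dt = (Cᵢ₋₁ − Cᵢ)/τᵢ with τᵢ = Vᵢ/Q.
τ₁ = 436.1/46.35 = 9.40885 min; τ₂ = 1312/46.35 = 28.3064 min.
Solving the cascade with C₁(0)=C₂(0)=0 gives C₂(t) = C_in[1 − (τ₁ e^(−t/τ₁) − τ₂ e^(−t/τ₂))/(τ₁ − τ₂)].
At t = 61.10: e^(−t/τ₁) = 0.00151265, e^(−t/τ₂) = 0.115495.
C₂ = 3.105·[1 − (9.40885·0.00151265 − 28.3064·0.115495)/(-18.8975)] = 3.105·0.827754 = 2.57018 mol/L.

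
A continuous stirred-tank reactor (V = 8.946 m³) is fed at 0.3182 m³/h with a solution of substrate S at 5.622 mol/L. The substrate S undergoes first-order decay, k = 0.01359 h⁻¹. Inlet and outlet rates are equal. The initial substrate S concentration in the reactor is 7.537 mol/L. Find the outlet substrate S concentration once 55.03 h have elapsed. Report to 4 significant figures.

Species balance: V dC/dt = Q C_in − Q C − k V C.
dC/dt = (Q/V) C_in − (Q/V + k) C; effective rate a = Q/V + k = 0.0355690 + 0.01359 = 0.0491590 h⁻¹.
C_ss = Q C_in/(Q + kV) = 4.06780 mol/L; C(t) = C_ss + (C₀ − C_ss) e^(−a t).
C(55.03) = 4.06780 + (3.46920)·e^(−0.0491590·55.03) = 4.06780 + (3.46920)·0.0668557 = 4.29973 mol/L.

4.300 mol/L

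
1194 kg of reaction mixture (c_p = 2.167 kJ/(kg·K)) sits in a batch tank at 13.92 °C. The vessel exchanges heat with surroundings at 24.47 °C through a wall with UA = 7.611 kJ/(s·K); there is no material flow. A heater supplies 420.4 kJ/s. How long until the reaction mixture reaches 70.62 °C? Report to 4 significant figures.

673.0 s

M c_p dT/dt = −UA(T − T_amb) + Q̇.
τ = M c_p/UA = 339.955 s; T_ss = T_amb + Q̇/UA = 24.47 + 420.4/7.611 = 79.7058 °C.
T(t) = T_ss + (T₀ − T_ss)e^(−t/τ); set T = 70.62:
t = −τ ln[(T − T_ss)/(T₀ − T_ss)] = −339.955 · ln(0.138112) = 673.005 s.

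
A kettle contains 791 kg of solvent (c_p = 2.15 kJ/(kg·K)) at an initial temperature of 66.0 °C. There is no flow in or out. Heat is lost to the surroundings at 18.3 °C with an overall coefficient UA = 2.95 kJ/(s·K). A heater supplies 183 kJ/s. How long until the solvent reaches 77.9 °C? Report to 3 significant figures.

First-law balance (no shaft work): M c_p dT/dt = −UA(T − T_amb) + Q̇.
τ = M c_p/UA = 576.49 s; T_ss = T_amb + Q̇/UA = 18.3 + 183/2.95 = 80.334 °C.
T(t) = T_ss + (T₀ − T_ss)e^(−t/τ); set T = 77.9:
t = −τ ln[(T − T_ss)/(T₀ − T_ss)] = −576.49 · ln(0.16980) = 1022.2 s.

1020 s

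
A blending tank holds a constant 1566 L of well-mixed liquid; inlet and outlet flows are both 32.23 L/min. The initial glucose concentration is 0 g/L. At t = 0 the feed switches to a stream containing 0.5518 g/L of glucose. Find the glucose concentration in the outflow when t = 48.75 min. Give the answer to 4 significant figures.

Transient balance on the dissolved component: V dC/dt = Q(C_in − C).
Time constant τ = V/Q = 1566/32.23 = 48.5883 min.
Solution: C(t) = C_in + (C₀ − C_in) e^(−t/τ).
C(48.75) = 0.5518 + (0 − 0.5518)·e^(−48.75/48.5883) = 0.5518 + (-0.551800)·0.366657 = 0.349479 g/L.

0.3495 g/L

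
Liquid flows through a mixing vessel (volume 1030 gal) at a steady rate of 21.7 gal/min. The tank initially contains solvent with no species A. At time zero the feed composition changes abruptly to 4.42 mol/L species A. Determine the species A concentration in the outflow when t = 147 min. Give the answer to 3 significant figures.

Unsteady species balance (constant V, well mixed): V dC/dt = Q(C_in − C).
Time constant τ = V/Q = 1030/21.7 = 47.465 min.
Integrating: C(t) = C_in + (C₀ − C_in) e^(−t/τ).
C(147) = 4.42 + (0 − 4.42)·e^(−147/47.465) = 4.42 + (-4.4200)·0.045185 = 4.2203 mol/L.

4.22 mol/L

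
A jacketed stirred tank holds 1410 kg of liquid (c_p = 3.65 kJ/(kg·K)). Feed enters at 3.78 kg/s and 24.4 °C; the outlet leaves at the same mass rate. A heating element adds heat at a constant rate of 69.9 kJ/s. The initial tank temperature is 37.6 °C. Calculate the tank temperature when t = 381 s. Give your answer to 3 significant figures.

32.4 °C

M c_p dT/dt = ṁ c_p (T_in − T) + Q̇.
Rearrange: dT/dt = (T_ss − T)/τ with τ = M/ṁ = 373.02 s and T_ss = T_in + Q̇/(ṁ c_p) = 29.466 °C.
This is linear first-order; T(t) = T_ss + (T₀ − T_ss) e^(−t/τ).
T(381) = 29.466 + (8.1337)·e^(−381/373.02) = 29.466 + (8.1337)·0.36009 = 32.395 °C.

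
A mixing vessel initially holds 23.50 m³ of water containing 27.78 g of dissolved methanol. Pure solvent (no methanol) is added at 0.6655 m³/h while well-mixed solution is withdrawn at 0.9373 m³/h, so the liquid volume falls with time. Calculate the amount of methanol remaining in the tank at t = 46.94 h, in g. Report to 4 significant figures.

Total volume: dV/dt = Q_in − Q_out = -0.271800 m³/h, so V(t) = 23.50 − 0.271800 t and V(46.94) = 10.7417 m³.
No methanol enters, so dm/dt = −Q_out · (m/V).
Separate: dm/m = −Q_out dt/V(t) ⇒ ln(m/m₀) = −(Q_out/(Q_in−Q_out)) ln(V/V₀).
m = m₀ (V₀/V)^(Q_out/(Q_in−Q_out)) = 27.78 × (23.50/10.7417)^(-3.44849) = 1.86751 g.

1.868 g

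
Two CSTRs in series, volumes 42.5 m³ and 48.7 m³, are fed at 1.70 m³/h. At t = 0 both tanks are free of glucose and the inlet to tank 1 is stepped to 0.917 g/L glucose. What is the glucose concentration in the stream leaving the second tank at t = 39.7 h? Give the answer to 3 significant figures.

0.400 g/L

Each tank obeys Vᵢ dCᵢ/dt = Q(Cᵢ₋₁ − Cᵢ), so τᵢ = Vᵢ/Q.
τ₁ = 42.5/1.70 = 25.000 h; τ₂ = 48.7/1.70 = 28.647 h.
Tank 1: C₁ = C_in(1 − e^(−t/τ₁)). Tank 2 (τ₁ ≠ τ₂): C₂ = C_in[1 − (τ₁ e^(−t/τ₁) − τ₂ e^(−t/τ₂))/(τ₁ − τ₂)].
At t = 39.7: e^(−t/τ₁) = 0.20433, e^(−t/τ₂) = 0.25012.
C₂ = 0.917·[1 − (25.000·0.20433 − 28.647·0.25012)/(-3.6471)] = 0.917·0.43606 = 0.39986 g/L.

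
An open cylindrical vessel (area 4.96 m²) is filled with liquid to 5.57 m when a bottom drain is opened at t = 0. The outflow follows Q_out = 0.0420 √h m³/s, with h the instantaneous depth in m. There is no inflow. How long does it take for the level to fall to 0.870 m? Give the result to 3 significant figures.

337 s

Accumulation of liquid (constant cross-section A): A dh/dt = −0.0420 √h.
This is separable: 2 d(√h)/dt = −0.0420/A, so √h = √h₀ − (0.0420/(2A)) t.
t = 2A(√h₀ − √h)/0.0420 = 2·4.96·(√5.57 − √0.870)/0.0420
  = 9.9200 × (2.3601 − 0.93274) / 0.0420 = 337.13 s.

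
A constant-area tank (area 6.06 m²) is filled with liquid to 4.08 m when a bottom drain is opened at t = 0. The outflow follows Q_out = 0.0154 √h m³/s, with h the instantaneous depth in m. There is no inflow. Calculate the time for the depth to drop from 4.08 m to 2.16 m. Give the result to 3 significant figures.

A dh/dt = −Q_out = −0.0154 √h.
∫ h^(−1/2) dh = −(0.0154/A) ∫ dt, giving 2√h = 2√h₀ − (0.0154/A) t.
t = 2A(√h₀ − √h)/0.0154 = 2·6.06·(√4.08 − √2.16)/0.0154
  = 12.120 × (2.0199 − 1.4697) / 0.0154 = 433.02 s.

433 s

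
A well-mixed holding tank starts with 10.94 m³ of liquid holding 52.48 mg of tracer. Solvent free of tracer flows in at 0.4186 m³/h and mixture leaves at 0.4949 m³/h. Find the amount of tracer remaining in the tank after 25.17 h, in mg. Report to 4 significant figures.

Let m(t) be the amount of tracer. Volume: V(t) = V₀ + (Q_in − Q_out) t = 10.94 − 0.0763000 t; V(25.17) = 9.01953 m³.
Species balance (pure solvent in): dm/dt = −Q_out · m/V(t).
Separate: dm/m = −Q_out dt/V(t) ⇒ ln(m/m₀) = −(Q_out/(Q_in−Q_out)) ln(V/V₀).
m = m₀ (V₀/V)^(Q_out/(Q_in−Q_out)) = 52.48 × (10.94/9.01953)^(-6.48624) = 15.0048 mg.

15.00 mg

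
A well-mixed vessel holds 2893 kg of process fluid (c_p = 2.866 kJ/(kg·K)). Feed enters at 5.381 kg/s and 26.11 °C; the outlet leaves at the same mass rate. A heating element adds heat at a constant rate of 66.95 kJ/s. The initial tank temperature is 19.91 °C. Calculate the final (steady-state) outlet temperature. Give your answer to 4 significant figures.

30.45 °C

Unsteady energy balance on the tank contents: M c_p dT/dt = ṁ c_p (T_in − T) + 66.95.
At steady state dT/dt = 0 ⇒ T_ss = T_in + Q̇/(ṁ c_p) = 26.11 + 66.95/(5.381·2.866) = 30.4512 °C.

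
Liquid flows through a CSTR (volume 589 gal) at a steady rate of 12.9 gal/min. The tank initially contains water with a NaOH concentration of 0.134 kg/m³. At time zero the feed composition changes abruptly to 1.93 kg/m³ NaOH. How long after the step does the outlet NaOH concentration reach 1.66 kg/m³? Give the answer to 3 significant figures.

86.5 min

Mass balance on the solute (V constant): V dC/dt = Q(C_in − C), so τ = V/Q = 45.659 min.
C(t) = C_in + (C₀ − C_in) e^(−t/τ). Set C = 1.66 and solve for t:
e^(−t/τ) = (C − C_in)/(C₀ − C_in) = (1.66 − 1.93)/(0.134 − 1.93) = 0.15033
t = −τ ln(…) = 45.659 × 1.8949 = 86.519 min.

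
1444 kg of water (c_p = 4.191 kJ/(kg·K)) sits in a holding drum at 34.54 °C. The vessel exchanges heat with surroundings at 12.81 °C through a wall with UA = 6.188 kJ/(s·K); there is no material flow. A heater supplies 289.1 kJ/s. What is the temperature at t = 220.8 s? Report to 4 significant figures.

M c_p dT/dt = −UA(T − T_amb) + Q̇.
dT/dt = (T_ss − T)/τ with T_ss = T_amb + Q̇/UA = 12.81 + 289.1/6.188 = 59.5295 °C, τ = M c_p/UA = 1444·4.191/6.188 = 977.990 s.
Solution: T(t) = T_ss + (T₀ − T_ss) e^(−t/τ).
T(220.8) = 59.5295 + (-24.9895)·0.797902 = 39.5903 °C.

39.59 °C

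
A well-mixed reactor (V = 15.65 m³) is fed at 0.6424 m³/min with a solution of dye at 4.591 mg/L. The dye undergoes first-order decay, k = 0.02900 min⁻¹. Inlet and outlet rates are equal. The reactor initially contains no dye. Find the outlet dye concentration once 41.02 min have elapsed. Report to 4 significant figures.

Accumulation = in − out − consumed: V dC/dt = Q C_in − Q C − k V C.
This is linear with rate a = Q/V + k = 0.0700479 min⁻¹.
C_ss = Q C_in/(Q + kV) = 2.69032 mg/L; C(t) = C_ss + (C₀ − C_ss) e^(−a t).
C(41.02) = 2.69032 + (-2.69032)·e^(−0.0700479·41.02) = 2.69032 + (-2.69032)·0.0565084 = 2.53829 mg/L.

2.538 mg/L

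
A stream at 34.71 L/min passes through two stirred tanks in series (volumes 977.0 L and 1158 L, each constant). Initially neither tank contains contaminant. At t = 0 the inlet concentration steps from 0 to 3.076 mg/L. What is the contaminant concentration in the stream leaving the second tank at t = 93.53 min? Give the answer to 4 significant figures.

2.482 mg/L

Species balance on tank i: dCᵢ/dt = (Cᵢ₋₁ − Cᵢ)/τᵢ with τᵢ = Vᵢ/Q.
τ₁ = 977.0/34.71 = 28.1475 min; τ₂ = 1158/34.71 = 33.3621 min.
Tank 1: C₁ = C_in(1 − e^(−t/τ₁)). Tank 2 (τ₁ ≠ τ₂): C₂ = C_in[1 − (τ₁ e^(−t/τ₁) − τ₂ e^(−t/τ₂))/(τ₁ − τ₂)].
At t = 93.53: e^(−t/τ₁) = 0.0360499, e^(−t/τ₂) = 0.0605990.
C₂ = 3.076·[1 − (28.1475·0.0360499 − 33.3621·0.0605990)/(-5.21464)] = 3.076·0.806890 = 2.48199 mg/L.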